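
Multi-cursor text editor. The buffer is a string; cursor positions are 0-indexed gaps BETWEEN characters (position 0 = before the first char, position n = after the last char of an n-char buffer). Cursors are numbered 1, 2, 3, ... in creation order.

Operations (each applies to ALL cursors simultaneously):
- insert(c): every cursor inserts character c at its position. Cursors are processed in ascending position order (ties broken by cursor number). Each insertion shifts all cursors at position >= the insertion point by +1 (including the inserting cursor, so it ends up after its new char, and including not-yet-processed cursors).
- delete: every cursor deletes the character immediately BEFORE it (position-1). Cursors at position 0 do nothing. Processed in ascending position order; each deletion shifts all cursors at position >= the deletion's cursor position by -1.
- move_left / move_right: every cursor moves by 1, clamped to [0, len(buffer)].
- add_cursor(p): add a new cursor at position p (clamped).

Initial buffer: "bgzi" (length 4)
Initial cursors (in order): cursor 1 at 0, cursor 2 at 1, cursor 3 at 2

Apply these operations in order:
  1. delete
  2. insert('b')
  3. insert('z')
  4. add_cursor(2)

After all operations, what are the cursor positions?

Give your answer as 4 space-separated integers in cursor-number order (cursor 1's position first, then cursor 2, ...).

After op 1 (delete): buffer="zi" (len 2), cursors c1@0 c2@0 c3@0, authorship ..
After op 2 (insert('b')): buffer="bbbzi" (len 5), cursors c1@3 c2@3 c3@3, authorship 123..
After op 3 (insert('z')): buffer="bbbzzzzi" (len 8), cursors c1@6 c2@6 c3@6, authorship 123123..
After op 4 (add_cursor(2)): buffer="bbbzzzzi" (len 8), cursors c4@2 c1@6 c2@6 c3@6, authorship 123123..

Answer: 6 6 6 2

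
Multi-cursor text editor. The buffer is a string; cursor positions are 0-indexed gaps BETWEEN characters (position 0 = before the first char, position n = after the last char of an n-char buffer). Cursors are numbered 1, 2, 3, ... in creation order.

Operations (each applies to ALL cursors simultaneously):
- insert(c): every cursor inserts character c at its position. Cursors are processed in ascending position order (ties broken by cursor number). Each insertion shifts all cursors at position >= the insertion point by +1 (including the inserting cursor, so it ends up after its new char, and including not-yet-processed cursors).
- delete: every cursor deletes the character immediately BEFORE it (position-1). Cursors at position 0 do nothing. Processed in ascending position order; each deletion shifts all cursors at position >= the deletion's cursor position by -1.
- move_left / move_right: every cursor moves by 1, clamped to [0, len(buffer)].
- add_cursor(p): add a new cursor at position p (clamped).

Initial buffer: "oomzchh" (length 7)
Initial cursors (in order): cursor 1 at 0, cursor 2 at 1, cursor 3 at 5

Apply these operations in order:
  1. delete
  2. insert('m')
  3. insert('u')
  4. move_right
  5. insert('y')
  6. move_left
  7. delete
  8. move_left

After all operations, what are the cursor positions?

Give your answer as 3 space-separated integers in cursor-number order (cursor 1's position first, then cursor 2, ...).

Answer: 3 3 8

Derivation:
After op 1 (delete): buffer="omzhh" (len 5), cursors c1@0 c2@0 c3@3, authorship .....
After op 2 (insert('m')): buffer="mmomzmhh" (len 8), cursors c1@2 c2@2 c3@6, authorship 12...3..
After op 3 (insert('u')): buffer="mmuuomzmuhh" (len 11), cursors c1@4 c2@4 c3@9, authorship 1212...33..
After op 4 (move_right): buffer="mmuuomzmuhh" (len 11), cursors c1@5 c2@5 c3@10, authorship 1212...33..
After op 5 (insert('y')): buffer="mmuuoyymzmuhyh" (len 14), cursors c1@7 c2@7 c3@13, authorship 1212.12..33.3.
After op 6 (move_left): buffer="mmuuoyymzmuhyh" (len 14), cursors c1@6 c2@6 c3@12, authorship 1212.12..33.3.
After op 7 (delete): buffer="mmuuymzmuyh" (len 11), cursors c1@4 c2@4 c3@9, authorship 12122..333.
After op 8 (move_left): buffer="mmuuymzmuyh" (len 11), cursors c1@3 c2@3 c3@8, authorship 12122..333.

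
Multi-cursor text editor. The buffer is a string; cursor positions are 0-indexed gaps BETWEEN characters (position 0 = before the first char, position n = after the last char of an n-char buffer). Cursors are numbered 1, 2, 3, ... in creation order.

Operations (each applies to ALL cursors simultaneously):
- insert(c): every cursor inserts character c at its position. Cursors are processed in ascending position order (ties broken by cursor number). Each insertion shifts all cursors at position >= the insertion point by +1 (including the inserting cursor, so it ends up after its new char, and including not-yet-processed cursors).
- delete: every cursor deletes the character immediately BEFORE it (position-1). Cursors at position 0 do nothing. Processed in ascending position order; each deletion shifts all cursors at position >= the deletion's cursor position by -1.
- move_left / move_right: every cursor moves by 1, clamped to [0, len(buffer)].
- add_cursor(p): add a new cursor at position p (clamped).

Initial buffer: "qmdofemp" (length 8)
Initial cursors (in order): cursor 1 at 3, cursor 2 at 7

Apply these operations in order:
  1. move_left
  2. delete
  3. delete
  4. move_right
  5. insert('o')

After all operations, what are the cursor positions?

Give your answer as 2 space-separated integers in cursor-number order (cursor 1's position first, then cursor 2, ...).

After op 1 (move_left): buffer="qmdofemp" (len 8), cursors c1@2 c2@6, authorship ........
After op 2 (delete): buffer="qdofmp" (len 6), cursors c1@1 c2@4, authorship ......
After op 3 (delete): buffer="domp" (len 4), cursors c1@0 c2@2, authorship ....
After op 4 (move_right): buffer="domp" (len 4), cursors c1@1 c2@3, authorship ....
After op 5 (insert('o')): buffer="doomop" (len 6), cursors c1@2 c2@5, authorship .1..2.

Answer: 2 5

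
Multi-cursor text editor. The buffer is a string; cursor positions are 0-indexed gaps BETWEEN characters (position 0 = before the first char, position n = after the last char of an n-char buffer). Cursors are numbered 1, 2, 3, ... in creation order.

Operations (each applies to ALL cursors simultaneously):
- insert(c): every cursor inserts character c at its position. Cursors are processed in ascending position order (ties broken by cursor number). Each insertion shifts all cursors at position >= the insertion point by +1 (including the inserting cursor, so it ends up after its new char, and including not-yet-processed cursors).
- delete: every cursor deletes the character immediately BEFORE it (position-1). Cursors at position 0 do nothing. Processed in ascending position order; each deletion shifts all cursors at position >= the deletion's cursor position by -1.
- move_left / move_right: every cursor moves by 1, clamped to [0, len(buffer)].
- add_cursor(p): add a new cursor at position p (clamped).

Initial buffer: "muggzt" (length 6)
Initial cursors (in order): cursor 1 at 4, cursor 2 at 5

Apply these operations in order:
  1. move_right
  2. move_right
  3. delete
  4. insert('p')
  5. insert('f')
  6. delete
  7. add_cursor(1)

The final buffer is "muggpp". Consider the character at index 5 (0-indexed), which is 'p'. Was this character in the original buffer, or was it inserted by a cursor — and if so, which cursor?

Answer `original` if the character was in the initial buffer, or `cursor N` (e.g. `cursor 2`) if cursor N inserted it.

Answer: cursor 2

Derivation:
After op 1 (move_right): buffer="muggzt" (len 6), cursors c1@5 c2@6, authorship ......
After op 2 (move_right): buffer="muggzt" (len 6), cursors c1@6 c2@6, authorship ......
After op 3 (delete): buffer="mugg" (len 4), cursors c1@4 c2@4, authorship ....
After op 4 (insert('p')): buffer="muggpp" (len 6), cursors c1@6 c2@6, authorship ....12
After op 5 (insert('f')): buffer="muggppff" (len 8), cursors c1@8 c2@8, authorship ....1212
After op 6 (delete): buffer="muggpp" (len 6), cursors c1@6 c2@6, authorship ....12
After op 7 (add_cursor(1)): buffer="muggpp" (len 6), cursors c3@1 c1@6 c2@6, authorship ....12
Authorship (.=original, N=cursor N): . . . . 1 2
Index 5: author = 2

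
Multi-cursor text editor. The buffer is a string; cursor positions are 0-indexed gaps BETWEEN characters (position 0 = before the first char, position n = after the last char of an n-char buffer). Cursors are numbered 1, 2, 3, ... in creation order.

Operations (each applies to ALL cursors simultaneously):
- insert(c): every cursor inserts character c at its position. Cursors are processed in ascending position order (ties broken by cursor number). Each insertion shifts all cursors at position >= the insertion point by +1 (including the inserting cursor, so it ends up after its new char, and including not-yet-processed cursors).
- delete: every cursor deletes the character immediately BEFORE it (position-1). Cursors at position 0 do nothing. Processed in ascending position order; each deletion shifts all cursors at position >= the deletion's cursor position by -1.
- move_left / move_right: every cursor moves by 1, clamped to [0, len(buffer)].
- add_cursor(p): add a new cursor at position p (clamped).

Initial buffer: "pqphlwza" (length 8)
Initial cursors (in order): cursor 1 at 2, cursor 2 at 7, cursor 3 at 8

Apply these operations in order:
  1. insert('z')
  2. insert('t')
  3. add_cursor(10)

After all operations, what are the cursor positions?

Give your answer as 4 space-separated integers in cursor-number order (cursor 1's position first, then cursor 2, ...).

Answer: 4 11 14 10

Derivation:
After op 1 (insert('z')): buffer="pqzphlwzzaz" (len 11), cursors c1@3 c2@9 c3@11, authorship ..1.....2.3
After op 2 (insert('t')): buffer="pqztphlwzztazt" (len 14), cursors c1@4 c2@11 c3@14, authorship ..11.....22.33
After op 3 (add_cursor(10)): buffer="pqztphlwzztazt" (len 14), cursors c1@4 c4@10 c2@11 c3@14, authorship ..11.....22.33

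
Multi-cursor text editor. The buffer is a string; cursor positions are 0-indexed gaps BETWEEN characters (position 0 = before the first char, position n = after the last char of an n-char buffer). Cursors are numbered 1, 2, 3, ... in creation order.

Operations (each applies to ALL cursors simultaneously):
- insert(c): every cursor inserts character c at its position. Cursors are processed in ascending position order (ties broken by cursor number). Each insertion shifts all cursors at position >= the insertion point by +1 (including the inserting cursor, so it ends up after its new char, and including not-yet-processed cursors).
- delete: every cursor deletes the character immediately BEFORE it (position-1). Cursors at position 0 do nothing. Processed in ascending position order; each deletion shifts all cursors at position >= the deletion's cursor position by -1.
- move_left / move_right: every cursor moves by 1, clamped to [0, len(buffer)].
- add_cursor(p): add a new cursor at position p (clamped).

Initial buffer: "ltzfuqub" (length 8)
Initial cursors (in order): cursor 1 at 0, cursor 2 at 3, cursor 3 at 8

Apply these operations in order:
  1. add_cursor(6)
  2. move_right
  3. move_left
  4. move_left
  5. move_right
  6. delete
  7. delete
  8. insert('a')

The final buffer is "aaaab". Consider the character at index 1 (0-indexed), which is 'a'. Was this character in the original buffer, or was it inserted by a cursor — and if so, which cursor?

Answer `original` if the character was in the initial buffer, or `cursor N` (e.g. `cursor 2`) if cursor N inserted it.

Answer: cursor 2

Derivation:
After op 1 (add_cursor(6)): buffer="ltzfuqub" (len 8), cursors c1@0 c2@3 c4@6 c3@8, authorship ........
After op 2 (move_right): buffer="ltzfuqub" (len 8), cursors c1@1 c2@4 c4@7 c3@8, authorship ........
After op 3 (move_left): buffer="ltzfuqub" (len 8), cursors c1@0 c2@3 c4@6 c3@7, authorship ........
After op 4 (move_left): buffer="ltzfuqub" (len 8), cursors c1@0 c2@2 c4@5 c3@6, authorship ........
After op 5 (move_right): buffer="ltzfuqub" (len 8), cursors c1@1 c2@3 c4@6 c3@7, authorship ........
After op 6 (delete): buffer="tfub" (len 4), cursors c1@0 c2@1 c3@3 c4@3, authorship ....
After op 7 (delete): buffer="b" (len 1), cursors c1@0 c2@0 c3@0 c4@0, authorship .
After op 8 (insert('a')): buffer="aaaab" (len 5), cursors c1@4 c2@4 c3@4 c4@4, authorship 1234.
Authorship (.=original, N=cursor N): 1 2 3 4 .
Index 1: author = 2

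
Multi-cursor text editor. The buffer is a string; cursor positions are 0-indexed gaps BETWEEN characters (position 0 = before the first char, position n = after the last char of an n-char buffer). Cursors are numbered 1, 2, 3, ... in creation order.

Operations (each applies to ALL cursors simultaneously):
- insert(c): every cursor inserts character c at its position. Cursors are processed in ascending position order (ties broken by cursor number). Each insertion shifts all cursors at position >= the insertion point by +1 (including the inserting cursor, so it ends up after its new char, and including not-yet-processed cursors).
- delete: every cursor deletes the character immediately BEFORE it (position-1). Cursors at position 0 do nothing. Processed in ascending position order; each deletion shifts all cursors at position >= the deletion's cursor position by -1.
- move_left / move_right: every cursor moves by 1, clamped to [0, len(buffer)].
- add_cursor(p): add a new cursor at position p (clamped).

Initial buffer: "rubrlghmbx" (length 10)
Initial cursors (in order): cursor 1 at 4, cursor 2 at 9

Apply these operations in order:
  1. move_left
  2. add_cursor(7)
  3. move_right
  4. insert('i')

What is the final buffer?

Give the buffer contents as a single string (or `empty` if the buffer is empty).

After op 1 (move_left): buffer="rubrlghmbx" (len 10), cursors c1@3 c2@8, authorship ..........
After op 2 (add_cursor(7)): buffer="rubrlghmbx" (len 10), cursors c1@3 c3@7 c2@8, authorship ..........
After op 3 (move_right): buffer="rubrlghmbx" (len 10), cursors c1@4 c3@8 c2@9, authorship ..........
After op 4 (insert('i')): buffer="rubrilghmibix" (len 13), cursors c1@5 c3@10 c2@12, authorship ....1....3.2.

Answer: rubrilghmibix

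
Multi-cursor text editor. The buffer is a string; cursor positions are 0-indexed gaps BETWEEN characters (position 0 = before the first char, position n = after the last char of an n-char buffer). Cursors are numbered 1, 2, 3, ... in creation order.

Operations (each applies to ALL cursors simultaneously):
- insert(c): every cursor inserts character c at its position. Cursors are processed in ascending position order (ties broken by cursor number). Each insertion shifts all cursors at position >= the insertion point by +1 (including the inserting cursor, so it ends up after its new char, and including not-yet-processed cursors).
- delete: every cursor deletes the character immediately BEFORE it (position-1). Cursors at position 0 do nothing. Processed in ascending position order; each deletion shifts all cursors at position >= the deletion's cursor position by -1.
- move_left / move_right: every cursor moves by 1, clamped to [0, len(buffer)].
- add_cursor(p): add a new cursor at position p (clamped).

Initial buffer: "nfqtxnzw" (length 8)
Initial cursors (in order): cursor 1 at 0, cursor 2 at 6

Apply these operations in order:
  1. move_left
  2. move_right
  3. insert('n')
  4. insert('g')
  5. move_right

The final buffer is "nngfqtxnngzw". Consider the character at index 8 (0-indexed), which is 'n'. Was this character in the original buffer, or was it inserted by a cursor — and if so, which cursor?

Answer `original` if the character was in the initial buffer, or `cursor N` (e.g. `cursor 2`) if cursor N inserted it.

Answer: cursor 2

Derivation:
After op 1 (move_left): buffer="nfqtxnzw" (len 8), cursors c1@0 c2@5, authorship ........
After op 2 (move_right): buffer="nfqtxnzw" (len 8), cursors c1@1 c2@6, authorship ........
After op 3 (insert('n')): buffer="nnfqtxnnzw" (len 10), cursors c1@2 c2@8, authorship .1.....2..
After op 4 (insert('g')): buffer="nngfqtxnngzw" (len 12), cursors c1@3 c2@10, authorship .11.....22..
After op 5 (move_right): buffer="nngfqtxnngzw" (len 12), cursors c1@4 c2@11, authorship .11.....22..
Authorship (.=original, N=cursor N): . 1 1 . . . . . 2 2 . .
Index 8: author = 2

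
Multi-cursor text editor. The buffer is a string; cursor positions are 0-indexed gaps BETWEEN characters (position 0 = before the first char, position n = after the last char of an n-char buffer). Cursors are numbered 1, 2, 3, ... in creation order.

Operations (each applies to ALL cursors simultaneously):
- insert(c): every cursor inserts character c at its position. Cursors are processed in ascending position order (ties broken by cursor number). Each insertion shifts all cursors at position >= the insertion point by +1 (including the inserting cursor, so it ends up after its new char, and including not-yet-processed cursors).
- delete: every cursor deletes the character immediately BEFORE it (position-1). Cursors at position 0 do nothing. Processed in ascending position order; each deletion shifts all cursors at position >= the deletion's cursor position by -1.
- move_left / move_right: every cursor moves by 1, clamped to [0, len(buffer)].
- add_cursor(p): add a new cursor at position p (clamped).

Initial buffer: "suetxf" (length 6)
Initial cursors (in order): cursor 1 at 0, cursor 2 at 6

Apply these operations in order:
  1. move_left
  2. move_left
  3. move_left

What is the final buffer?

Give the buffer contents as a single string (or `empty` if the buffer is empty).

Answer: suetxf

Derivation:
After op 1 (move_left): buffer="suetxf" (len 6), cursors c1@0 c2@5, authorship ......
After op 2 (move_left): buffer="suetxf" (len 6), cursors c1@0 c2@4, authorship ......
After op 3 (move_left): buffer="suetxf" (len 6), cursors c1@0 c2@3, authorship ......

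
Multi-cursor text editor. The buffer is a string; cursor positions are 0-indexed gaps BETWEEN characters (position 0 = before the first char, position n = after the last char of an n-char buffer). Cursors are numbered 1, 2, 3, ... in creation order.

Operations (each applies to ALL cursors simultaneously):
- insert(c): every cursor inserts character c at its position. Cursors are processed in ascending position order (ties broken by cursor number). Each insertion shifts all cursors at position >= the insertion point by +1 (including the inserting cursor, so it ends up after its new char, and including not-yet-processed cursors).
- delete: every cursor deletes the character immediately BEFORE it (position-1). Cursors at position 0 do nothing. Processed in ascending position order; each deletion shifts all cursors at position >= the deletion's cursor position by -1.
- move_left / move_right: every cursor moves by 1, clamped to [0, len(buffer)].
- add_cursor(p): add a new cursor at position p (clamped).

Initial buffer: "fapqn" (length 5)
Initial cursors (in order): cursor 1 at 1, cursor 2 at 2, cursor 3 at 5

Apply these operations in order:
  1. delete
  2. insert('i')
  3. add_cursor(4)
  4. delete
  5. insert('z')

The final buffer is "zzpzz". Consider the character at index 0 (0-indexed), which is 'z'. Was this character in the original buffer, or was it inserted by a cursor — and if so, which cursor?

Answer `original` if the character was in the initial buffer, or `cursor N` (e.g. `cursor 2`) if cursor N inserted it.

After op 1 (delete): buffer="pq" (len 2), cursors c1@0 c2@0 c3@2, authorship ..
After op 2 (insert('i')): buffer="iipqi" (len 5), cursors c1@2 c2@2 c3@5, authorship 12..3
After op 3 (add_cursor(4)): buffer="iipqi" (len 5), cursors c1@2 c2@2 c4@4 c3@5, authorship 12..3
After op 4 (delete): buffer="p" (len 1), cursors c1@0 c2@0 c3@1 c4@1, authorship .
After op 5 (insert('z')): buffer="zzpzz" (len 5), cursors c1@2 c2@2 c3@5 c4@5, authorship 12.34
Authorship (.=original, N=cursor N): 1 2 . 3 4
Index 0: author = 1

Answer: cursor 1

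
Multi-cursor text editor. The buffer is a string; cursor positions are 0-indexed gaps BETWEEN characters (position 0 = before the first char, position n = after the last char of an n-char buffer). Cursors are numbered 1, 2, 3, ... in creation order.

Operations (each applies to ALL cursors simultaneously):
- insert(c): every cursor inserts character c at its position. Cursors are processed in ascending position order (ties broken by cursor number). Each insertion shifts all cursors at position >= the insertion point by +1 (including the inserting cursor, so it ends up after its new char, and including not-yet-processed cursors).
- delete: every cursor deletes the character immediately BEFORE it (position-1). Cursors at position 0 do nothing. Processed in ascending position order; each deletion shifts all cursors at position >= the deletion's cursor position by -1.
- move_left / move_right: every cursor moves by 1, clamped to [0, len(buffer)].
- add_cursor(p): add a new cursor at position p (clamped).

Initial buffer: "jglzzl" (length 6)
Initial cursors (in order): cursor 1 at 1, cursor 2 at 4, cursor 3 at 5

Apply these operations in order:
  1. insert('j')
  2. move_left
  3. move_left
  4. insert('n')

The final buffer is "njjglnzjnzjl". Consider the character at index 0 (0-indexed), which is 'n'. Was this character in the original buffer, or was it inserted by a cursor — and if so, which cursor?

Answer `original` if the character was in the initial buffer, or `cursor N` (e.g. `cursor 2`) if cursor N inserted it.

Answer: cursor 1

Derivation:
After op 1 (insert('j')): buffer="jjglzjzjl" (len 9), cursors c1@2 c2@6 c3@8, authorship .1...2.3.
After op 2 (move_left): buffer="jjglzjzjl" (len 9), cursors c1@1 c2@5 c3@7, authorship .1...2.3.
After op 3 (move_left): buffer="jjglzjzjl" (len 9), cursors c1@0 c2@4 c3@6, authorship .1...2.3.
After op 4 (insert('n')): buffer="njjglnzjnzjl" (len 12), cursors c1@1 c2@6 c3@9, authorship 1.1..2.23.3.
Authorship (.=original, N=cursor N): 1 . 1 . . 2 . 2 3 . 3 .
Index 0: author = 1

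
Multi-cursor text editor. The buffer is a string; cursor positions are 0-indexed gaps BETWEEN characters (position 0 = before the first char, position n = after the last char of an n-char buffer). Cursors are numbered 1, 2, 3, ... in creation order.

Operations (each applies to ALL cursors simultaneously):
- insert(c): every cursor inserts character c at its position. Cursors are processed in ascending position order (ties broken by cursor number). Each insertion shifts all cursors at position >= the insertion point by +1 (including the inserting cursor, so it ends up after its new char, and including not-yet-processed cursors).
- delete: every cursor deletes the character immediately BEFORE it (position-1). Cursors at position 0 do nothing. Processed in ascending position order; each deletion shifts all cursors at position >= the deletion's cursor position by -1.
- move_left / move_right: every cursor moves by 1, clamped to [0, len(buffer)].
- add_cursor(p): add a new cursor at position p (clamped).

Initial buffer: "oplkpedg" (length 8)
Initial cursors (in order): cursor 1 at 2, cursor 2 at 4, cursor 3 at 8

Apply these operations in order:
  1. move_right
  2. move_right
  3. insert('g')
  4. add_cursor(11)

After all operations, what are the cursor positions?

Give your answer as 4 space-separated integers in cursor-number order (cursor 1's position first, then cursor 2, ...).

After op 1 (move_right): buffer="oplkpedg" (len 8), cursors c1@3 c2@5 c3@8, authorship ........
After op 2 (move_right): buffer="oplkpedg" (len 8), cursors c1@4 c2@6 c3@8, authorship ........
After op 3 (insert('g')): buffer="oplkgpegdgg" (len 11), cursors c1@5 c2@8 c3@11, authorship ....1..2..3
After op 4 (add_cursor(11)): buffer="oplkgpegdgg" (len 11), cursors c1@5 c2@8 c3@11 c4@11, authorship ....1..2..3

Answer: 5 8 11 11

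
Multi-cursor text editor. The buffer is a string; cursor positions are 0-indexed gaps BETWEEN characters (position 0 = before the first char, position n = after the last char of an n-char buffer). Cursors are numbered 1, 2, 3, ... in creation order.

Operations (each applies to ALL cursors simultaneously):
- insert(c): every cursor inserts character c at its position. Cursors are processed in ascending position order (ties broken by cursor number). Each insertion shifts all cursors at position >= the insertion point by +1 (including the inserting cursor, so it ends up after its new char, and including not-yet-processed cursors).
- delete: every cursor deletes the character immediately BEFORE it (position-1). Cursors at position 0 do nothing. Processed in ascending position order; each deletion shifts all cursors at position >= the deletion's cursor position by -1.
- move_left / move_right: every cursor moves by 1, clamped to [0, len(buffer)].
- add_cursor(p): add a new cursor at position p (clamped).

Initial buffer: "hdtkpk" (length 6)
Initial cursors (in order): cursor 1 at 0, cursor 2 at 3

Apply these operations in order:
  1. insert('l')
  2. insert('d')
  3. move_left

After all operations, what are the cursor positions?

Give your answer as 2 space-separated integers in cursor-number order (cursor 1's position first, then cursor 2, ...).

Answer: 1 6

Derivation:
After op 1 (insert('l')): buffer="lhdtlkpk" (len 8), cursors c1@1 c2@5, authorship 1...2...
After op 2 (insert('d')): buffer="ldhdtldkpk" (len 10), cursors c1@2 c2@7, authorship 11...22...
After op 3 (move_left): buffer="ldhdtldkpk" (len 10), cursors c1@1 c2@6, authorship 11...22...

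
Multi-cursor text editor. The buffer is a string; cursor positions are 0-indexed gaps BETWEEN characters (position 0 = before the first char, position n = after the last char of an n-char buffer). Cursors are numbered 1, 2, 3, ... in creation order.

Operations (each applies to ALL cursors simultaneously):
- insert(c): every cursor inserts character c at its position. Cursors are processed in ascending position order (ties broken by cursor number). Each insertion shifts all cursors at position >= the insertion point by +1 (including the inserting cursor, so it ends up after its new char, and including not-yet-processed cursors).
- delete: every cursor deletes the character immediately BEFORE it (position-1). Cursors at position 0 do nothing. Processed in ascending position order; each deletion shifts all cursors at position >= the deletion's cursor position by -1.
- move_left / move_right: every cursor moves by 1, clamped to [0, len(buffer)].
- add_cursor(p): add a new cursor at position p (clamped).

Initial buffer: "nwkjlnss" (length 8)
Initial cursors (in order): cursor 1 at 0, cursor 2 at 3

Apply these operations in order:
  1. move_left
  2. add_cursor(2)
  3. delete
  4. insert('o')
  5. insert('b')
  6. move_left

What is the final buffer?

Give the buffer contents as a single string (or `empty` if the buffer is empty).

Answer: ooobbbkjlnss

Derivation:
After op 1 (move_left): buffer="nwkjlnss" (len 8), cursors c1@0 c2@2, authorship ........
After op 2 (add_cursor(2)): buffer="nwkjlnss" (len 8), cursors c1@0 c2@2 c3@2, authorship ........
After op 3 (delete): buffer="kjlnss" (len 6), cursors c1@0 c2@0 c3@0, authorship ......
After op 4 (insert('o')): buffer="oookjlnss" (len 9), cursors c1@3 c2@3 c3@3, authorship 123......
After op 5 (insert('b')): buffer="ooobbbkjlnss" (len 12), cursors c1@6 c2@6 c3@6, authorship 123123......
After op 6 (move_left): buffer="ooobbbkjlnss" (len 12), cursors c1@5 c2@5 c3@5, authorship 123123......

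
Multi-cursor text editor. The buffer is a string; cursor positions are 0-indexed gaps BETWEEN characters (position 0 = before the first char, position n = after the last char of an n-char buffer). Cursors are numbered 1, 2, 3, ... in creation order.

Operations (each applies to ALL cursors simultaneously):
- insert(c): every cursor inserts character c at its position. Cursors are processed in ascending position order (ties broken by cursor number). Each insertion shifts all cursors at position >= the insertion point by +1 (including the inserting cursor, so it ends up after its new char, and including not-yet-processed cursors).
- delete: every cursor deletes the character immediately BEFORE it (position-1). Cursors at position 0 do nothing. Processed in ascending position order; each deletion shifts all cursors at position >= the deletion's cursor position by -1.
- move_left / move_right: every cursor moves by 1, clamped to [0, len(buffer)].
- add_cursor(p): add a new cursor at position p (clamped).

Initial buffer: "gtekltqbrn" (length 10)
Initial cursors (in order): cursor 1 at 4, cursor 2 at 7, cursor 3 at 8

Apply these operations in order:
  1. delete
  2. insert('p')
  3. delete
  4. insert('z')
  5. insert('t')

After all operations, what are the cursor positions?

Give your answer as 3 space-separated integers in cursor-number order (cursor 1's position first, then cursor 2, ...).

After op 1 (delete): buffer="gteltrn" (len 7), cursors c1@3 c2@5 c3@5, authorship .......
After op 2 (insert('p')): buffer="gtepltpprn" (len 10), cursors c1@4 c2@8 c3@8, authorship ...1..23..
After op 3 (delete): buffer="gteltrn" (len 7), cursors c1@3 c2@5 c3@5, authorship .......
After op 4 (insert('z')): buffer="gtezltzzrn" (len 10), cursors c1@4 c2@8 c3@8, authorship ...1..23..
After op 5 (insert('t')): buffer="gteztltzzttrn" (len 13), cursors c1@5 c2@11 c3@11, authorship ...11..2323..

Answer: 5 11 11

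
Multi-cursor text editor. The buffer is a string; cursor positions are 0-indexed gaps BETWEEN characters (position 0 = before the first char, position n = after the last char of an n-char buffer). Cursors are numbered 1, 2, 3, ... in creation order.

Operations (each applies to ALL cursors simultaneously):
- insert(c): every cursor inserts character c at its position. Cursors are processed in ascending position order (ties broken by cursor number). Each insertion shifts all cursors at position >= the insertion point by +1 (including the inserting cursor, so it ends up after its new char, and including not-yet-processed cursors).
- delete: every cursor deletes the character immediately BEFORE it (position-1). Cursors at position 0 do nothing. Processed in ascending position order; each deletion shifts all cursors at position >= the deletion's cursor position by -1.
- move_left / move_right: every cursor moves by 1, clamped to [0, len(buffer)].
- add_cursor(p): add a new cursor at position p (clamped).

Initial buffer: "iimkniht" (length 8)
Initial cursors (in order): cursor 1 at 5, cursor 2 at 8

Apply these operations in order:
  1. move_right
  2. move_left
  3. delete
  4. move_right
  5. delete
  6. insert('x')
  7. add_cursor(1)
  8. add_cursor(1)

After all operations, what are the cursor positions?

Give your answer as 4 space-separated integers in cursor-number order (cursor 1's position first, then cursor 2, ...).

After op 1 (move_right): buffer="iimkniht" (len 8), cursors c1@6 c2@8, authorship ........
After op 2 (move_left): buffer="iimkniht" (len 8), cursors c1@5 c2@7, authorship ........
After op 3 (delete): buffer="iimkit" (len 6), cursors c1@4 c2@5, authorship ......
After op 4 (move_right): buffer="iimkit" (len 6), cursors c1@5 c2@6, authorship ......
After op 5 (delete): buffer="iimk" (len 4), cursors c1@4 c2@4, authorship ....
After op 6 (insert('x')): buffer="iimkxx" (len 6), cursors c1@6 c2@6, authorship ....12
After op 7 (add_cursor(1)): buffer="iimkxx" (len 6), cursors c3@1 c1@6 c2@6, authorship ....12
After op 8 (add_cursor(1)): buffer="iimkxx" (len 6), cursors c3@1 c4@1 c1@6 c2@6, authorship ....12

Answer: 6 6 1 1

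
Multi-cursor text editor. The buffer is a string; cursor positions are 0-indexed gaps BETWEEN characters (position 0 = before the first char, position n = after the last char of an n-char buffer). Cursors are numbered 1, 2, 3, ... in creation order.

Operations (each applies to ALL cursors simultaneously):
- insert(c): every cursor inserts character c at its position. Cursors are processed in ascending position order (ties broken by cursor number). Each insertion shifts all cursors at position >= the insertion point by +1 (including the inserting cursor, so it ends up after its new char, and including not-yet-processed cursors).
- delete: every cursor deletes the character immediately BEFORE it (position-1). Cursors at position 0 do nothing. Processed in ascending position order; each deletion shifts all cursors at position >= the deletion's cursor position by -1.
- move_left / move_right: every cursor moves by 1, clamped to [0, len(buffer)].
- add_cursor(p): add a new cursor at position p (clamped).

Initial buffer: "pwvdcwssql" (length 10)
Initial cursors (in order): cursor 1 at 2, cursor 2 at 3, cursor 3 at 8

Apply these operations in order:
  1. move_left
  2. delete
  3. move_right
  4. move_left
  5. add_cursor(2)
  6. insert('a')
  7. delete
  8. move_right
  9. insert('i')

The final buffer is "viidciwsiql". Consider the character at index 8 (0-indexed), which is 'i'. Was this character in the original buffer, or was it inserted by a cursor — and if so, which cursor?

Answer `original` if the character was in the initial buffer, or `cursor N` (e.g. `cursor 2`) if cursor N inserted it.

After op 1 (move_left): buffer="pwvdcwssql" (len 10), cursors c1@1 c2@2 c3@7, authorship ..........
After op 2 (delete): buffer="vdcwsql" (len 7), cursors c1@0 c2@0 c3@4, authorship .......
After op 3 (move_right): buffer="vdcwsql" (len 7), cursors c1@1 c2@1 c3@5, authorship .......
After op 4 (move_left): buffer="vdcwsql" (len 7), cursors c1@0 c2@0 c3@4, authorship .......
After op 5 (add_cursor(2)): buffer="vdcwsql" (len 7), cursors c1@0 c2@0 c4@2 c3@4, authorship .......
After op 6 (insert('a')): buffer="aavdacwasql" (len 11), cursors c1@2 c2@2 c4@5 c3@8, authorship 12..4..3...
After op 7 (delete): buffer="vdcwsql" (len 7), cursors c1@0 c2@0 c4@2 c3@4, authorship .......
After op 8 (move_right): buffer="vdcwsql" (len 7), cursors c1@1 c2@1 c4@3 c3@5, authorship .......
After op 9 (insert('i')): buffer="viidciwsiql" (len 11), cursors c1@3 c2@3 c4@6 c3@9, authorship .12..4..3..
Authorship (.=original, N=cursor N): . 1 2 . . 4 . . 3 . .
Index 8: author = 3

Answer: cursor 3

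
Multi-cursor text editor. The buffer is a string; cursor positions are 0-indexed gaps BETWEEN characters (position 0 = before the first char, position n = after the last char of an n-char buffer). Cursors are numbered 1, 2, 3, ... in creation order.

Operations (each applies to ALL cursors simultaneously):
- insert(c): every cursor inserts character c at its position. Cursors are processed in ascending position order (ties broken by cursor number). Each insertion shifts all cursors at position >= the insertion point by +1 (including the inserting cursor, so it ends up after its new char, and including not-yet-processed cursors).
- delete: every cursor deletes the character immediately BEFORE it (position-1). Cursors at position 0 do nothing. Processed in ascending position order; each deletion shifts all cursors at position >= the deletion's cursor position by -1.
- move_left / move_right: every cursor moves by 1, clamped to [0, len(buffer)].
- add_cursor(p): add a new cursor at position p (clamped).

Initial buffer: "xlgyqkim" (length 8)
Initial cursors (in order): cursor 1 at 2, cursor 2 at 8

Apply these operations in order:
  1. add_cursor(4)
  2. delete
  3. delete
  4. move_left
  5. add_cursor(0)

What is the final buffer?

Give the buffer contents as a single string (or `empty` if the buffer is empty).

Answer: qk

Derivation:
After op 1 (add_cursor(4)): buffer="xlgyqkim" (len 8), cursors c1@2 c3@4 c2@8, authorship ........
After op 2 (delete): buffer="xgqki" (len 5), cursors c1@1 c3@2 c2@5, authorship .....
After op 3 (delete): buffer="qk" (len 2), cursors c1@0 c3@0 c2@2, authorship ..
After op 4 (move_left): buffer="qk" (len 2), cursors c1@0 c3@0 c2@1, authorship ..
After op 5 (add_cursor(0)): buffer="qk" (len 2), cursors c1@0 c3@0 c4@0 c2@1, authorship ..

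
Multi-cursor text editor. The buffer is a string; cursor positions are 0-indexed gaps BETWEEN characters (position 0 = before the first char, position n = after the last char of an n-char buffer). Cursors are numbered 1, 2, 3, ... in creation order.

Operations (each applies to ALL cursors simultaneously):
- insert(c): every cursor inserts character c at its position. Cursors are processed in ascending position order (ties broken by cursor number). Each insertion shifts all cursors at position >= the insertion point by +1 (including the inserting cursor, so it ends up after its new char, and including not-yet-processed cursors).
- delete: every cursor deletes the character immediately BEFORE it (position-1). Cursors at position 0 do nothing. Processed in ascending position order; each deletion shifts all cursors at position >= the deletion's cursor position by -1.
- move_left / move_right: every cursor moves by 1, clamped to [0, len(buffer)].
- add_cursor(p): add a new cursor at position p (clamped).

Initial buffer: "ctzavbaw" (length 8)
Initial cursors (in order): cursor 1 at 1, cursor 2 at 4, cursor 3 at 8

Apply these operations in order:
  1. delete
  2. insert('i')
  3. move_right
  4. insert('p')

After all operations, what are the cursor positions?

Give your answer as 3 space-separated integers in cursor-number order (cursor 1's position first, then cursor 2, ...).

After op 1 (delete): buffer="tzvba" (len 5), cursors c1@0 c2@2 c3@5, authorship .....
After op 2 (insert('i')): buffer="itzivbai" (len 8), cursors c1@1 c2@4 c3@8, authorship 1..2...3
After op 3 (move_right): buffer="itzivbai" (len 8), cursors c1@2 c2@5 c3@8, authorship 1..2...3
After op 4 (insert('p')): buffer="itpzivpbaip" (len 11), cursors c1@3 c2@7 c3@11, authorship 1.1.2.2..33

Answer: 3 7 11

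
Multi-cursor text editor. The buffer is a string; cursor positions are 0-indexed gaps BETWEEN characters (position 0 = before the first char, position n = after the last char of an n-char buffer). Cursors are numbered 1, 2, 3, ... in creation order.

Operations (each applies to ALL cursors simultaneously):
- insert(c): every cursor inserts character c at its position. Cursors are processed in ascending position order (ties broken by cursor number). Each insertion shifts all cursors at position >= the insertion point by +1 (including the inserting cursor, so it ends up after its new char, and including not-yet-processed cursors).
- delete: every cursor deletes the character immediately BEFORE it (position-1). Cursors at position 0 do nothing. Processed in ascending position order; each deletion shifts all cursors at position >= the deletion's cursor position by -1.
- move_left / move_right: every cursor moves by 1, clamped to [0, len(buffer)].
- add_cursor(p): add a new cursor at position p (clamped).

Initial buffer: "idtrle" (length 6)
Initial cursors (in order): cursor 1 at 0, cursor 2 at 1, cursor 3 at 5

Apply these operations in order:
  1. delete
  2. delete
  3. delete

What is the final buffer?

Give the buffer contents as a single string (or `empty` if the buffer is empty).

After op 1 (delete): buffer="dtre" (len 4), cursors c1@0 c2@0 c3@3, authorship ....
After op 2 (delete): buffer="dte" (len 3), cursors c1@0 c2@0 c3@2, authorship ...
After op 3 (delete): buffer="de" (len 2), cursors c1@0 c2@0 c3@1, authorship ..

Answer: de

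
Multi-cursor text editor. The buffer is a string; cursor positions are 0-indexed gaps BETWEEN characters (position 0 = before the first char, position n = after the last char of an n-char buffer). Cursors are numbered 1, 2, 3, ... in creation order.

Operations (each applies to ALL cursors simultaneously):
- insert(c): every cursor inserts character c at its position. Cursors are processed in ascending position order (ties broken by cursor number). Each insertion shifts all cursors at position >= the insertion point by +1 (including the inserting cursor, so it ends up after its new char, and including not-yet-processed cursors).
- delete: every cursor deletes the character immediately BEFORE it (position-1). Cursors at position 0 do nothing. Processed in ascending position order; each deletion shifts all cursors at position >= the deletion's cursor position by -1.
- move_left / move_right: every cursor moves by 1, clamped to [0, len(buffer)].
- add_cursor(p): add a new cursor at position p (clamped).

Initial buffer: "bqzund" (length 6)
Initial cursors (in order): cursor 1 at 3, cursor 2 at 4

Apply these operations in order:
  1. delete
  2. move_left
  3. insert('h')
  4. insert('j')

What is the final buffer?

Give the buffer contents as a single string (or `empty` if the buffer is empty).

After op 1 (delete): buffer="bqnd" (len 4), cursors c1@2 c2@2, authorship ....
After op 2 (move_left): buffer="bqnd" (len 4), cursors c1@1 c2@1, authorship ....
After op 3 (insert('h')): buffer="bhhqnd" (len 6), cursors c1@3 c2@3, authorship .12...
After op 4 (insert('j')): buffer="bhhjjqnd" (len 8), cursors c1@5 c2@5, authorship .1212...

Answer: bhhjjqnd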